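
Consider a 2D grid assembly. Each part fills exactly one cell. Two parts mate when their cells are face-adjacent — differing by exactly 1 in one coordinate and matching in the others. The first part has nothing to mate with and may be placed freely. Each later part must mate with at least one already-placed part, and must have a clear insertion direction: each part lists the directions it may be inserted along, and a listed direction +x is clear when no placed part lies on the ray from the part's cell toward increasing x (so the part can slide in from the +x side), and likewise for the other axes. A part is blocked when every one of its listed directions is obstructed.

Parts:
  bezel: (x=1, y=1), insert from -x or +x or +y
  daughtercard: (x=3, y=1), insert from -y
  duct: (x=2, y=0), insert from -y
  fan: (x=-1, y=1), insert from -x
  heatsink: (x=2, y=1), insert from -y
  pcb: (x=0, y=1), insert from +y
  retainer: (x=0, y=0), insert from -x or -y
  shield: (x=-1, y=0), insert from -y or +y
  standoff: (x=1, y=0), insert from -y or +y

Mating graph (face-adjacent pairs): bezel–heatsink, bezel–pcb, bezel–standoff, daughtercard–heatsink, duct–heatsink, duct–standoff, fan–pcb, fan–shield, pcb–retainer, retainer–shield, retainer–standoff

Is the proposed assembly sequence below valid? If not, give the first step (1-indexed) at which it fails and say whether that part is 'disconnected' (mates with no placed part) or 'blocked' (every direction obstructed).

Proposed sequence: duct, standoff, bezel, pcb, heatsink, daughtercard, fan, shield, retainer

Invalid at step 5 (blocked)

1. duct@(2, 0) [-y clear] — {duct}
2. standoff@(1, 0) [-y clear] — {duct, standoff}
3. bezel@(1, 1) [-x clear] — {bezel, duct, standoff}
4. pcb@(0, 1) [+y clear] — {bezel, duct, pcb, standoff}
5. heatsink@(2, 1) — -y all obstructed ⇒ blocked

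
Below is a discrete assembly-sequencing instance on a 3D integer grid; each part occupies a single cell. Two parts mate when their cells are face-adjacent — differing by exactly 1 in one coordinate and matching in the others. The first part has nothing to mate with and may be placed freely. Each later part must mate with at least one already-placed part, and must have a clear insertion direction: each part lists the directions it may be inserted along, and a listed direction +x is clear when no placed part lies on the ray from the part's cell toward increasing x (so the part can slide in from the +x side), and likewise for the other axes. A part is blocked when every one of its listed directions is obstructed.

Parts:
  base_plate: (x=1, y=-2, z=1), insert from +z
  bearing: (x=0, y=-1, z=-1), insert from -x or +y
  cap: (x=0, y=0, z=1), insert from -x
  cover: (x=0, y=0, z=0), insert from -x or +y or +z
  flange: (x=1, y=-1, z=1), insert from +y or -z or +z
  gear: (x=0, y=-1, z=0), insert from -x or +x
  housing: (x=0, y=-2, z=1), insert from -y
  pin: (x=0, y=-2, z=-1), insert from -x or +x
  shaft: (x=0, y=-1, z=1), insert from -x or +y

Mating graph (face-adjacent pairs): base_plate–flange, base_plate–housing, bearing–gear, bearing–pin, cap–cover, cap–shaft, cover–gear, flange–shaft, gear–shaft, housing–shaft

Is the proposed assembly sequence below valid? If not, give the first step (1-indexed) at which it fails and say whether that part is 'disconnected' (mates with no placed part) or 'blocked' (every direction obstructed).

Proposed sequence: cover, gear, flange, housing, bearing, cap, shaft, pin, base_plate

1. cover@(0, 0, 0) [-x clear] — {cover}
2. gear@(0, -1, 0) [-x clear] — {cover, gear}
3. flange@(1, -1, 1) — no placed neighbour ⇒ disconnected

Invalid at step 3 (disconnected)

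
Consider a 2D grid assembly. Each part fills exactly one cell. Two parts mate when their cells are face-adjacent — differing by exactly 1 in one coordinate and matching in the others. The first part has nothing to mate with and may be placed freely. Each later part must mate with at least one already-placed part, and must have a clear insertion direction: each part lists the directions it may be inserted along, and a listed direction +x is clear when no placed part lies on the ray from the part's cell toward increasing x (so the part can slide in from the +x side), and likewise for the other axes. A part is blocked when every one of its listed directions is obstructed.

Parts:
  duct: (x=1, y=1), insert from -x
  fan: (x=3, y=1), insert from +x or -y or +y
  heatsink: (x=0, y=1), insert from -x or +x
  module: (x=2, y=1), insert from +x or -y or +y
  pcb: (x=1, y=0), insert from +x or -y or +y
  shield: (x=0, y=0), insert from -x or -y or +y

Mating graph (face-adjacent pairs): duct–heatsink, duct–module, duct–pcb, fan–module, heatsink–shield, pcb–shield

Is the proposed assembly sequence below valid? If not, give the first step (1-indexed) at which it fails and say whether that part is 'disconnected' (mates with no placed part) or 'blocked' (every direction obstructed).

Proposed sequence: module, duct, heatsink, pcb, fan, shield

Valid

1. module@(2, 1) [+x clear] — {module}
2. duct@(1, 1) [-x clear] — {duct, module}
3. heatsink@(0, 1) [-x clear] — {duct, heatsink, module}
4. pcb@(1, 0) [+x clear] — {duct, heatsink, module, pcb}
5. fan@(3, 1) [+x clear] — {duct, fan, heatsink, module, pcb}
6. shield@(0, 0) [-x clear] — {duct, fan, heatsink, module, pcb, shield}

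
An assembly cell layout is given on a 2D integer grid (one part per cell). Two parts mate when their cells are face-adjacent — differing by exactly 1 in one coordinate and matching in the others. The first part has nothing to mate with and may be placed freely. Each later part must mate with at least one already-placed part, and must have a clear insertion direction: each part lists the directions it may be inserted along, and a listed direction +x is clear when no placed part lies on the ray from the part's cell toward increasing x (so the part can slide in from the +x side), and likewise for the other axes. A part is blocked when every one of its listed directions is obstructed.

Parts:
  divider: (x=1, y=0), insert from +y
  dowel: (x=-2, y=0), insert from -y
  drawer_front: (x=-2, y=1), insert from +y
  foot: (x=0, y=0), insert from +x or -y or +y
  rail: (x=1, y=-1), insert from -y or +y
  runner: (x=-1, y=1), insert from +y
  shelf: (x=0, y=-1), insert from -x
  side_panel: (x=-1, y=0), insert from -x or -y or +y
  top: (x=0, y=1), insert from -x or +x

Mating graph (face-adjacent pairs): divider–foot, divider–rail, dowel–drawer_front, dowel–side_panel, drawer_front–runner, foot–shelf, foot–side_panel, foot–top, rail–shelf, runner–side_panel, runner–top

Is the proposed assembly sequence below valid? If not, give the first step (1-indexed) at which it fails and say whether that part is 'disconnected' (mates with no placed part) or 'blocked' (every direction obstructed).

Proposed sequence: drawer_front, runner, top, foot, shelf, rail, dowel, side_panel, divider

1. drawer_front@(-2, 1) [+y clear] — {drawer_front}
2. runner@(-1, 1) [+y clear] — {drawer_front, runner}
3. top@(0, 1) [+x clear] — {drawer_front, runner, top}
4. foot@(0, 0) [+x clear] — {drawer_front, foot, runner, top}
5. shelf@(0, -1) [-x clear] — {drawer_front, foot, runner, shelf, top}
6. rail@(1, -1) [-y clear] — {drawer_front, foot, rail, runner, shelf, top}
7. dowel@(-2, 0) [-y clear] — {dowel, drawer_front, foot, rail, runner, shelf, top}
8. side_panel@(-1, 0) [-y clear] — {dowel, drawer_front, foot, rail, runner, shelf, side_panel, top}
9. divider@(1, 0) [+y clear] — {divider, dowel, drawer_front, foot, rail, runner, shelf, side_panel, top}

Valid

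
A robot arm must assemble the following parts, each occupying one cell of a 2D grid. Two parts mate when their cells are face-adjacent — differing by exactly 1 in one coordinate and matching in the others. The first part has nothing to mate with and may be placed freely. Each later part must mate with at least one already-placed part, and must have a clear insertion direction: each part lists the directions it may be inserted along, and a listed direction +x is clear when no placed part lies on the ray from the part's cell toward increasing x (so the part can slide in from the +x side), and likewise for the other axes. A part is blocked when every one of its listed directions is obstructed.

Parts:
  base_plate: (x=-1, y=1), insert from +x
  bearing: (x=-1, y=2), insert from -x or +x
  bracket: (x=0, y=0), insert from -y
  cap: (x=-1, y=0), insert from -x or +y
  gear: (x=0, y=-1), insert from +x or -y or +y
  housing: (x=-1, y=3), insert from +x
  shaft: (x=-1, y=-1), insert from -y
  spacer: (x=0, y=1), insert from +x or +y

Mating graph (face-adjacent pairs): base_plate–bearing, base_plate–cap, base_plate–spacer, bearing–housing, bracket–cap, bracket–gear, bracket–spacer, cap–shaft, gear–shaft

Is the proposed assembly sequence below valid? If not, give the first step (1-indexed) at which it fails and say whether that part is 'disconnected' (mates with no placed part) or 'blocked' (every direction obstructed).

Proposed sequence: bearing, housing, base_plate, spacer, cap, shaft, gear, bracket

1. bearing@(-1, 2) [-x clear] — {bearing}
2. housing@(-1, 3) [+x clear] — {bearing, housing}
3. base_plate@(-1, 1) [+x clear] — {base_plate, bearing, housing}
4. spacer@(0, 1) [+x clear] — {base_plate, bearing, housing, spacer}
5. cap@(-1, 0) [-x clear] — {base_plate, bearing, cap, housing, spacer}
6. shaft@(-1, -1) [-y clear] — {base_plate, bearing, cap, housing, shaft, spacer}
7. gear@(0, -1) [+x clear] — {base_plate, bearing, cap, gear, housing, shaft, spacer}
8. bracket@(0, 0) — -y all obstructed ⇒ blocked

Invalid at step 8 (blocked)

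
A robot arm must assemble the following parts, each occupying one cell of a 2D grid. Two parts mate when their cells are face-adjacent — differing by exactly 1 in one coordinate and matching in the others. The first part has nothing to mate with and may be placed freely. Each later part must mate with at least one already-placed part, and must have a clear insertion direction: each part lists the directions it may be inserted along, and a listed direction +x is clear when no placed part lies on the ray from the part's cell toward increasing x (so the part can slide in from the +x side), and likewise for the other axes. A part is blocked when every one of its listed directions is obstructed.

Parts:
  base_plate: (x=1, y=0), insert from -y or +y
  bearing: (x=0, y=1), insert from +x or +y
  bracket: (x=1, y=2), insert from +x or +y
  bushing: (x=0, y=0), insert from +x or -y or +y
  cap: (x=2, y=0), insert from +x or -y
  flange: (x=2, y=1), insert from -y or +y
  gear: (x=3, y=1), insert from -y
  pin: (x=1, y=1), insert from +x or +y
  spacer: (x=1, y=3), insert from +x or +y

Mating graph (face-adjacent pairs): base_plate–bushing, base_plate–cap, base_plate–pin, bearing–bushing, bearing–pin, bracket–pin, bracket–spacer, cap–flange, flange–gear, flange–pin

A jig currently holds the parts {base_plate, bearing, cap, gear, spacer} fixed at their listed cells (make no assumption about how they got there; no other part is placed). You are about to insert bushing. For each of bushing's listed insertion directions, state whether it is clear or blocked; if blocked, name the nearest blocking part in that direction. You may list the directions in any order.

+x: blocked by base_plate; +y: blocked by bearing; -y: clear

+x: nearest on ray is base_plate@(1, 0) ⇒ blocked
-y: ray from bushing(0, 0) has no placed part ⇒ clear
+y: nearest on ray is bearing@(0, 1) ⇒ blocked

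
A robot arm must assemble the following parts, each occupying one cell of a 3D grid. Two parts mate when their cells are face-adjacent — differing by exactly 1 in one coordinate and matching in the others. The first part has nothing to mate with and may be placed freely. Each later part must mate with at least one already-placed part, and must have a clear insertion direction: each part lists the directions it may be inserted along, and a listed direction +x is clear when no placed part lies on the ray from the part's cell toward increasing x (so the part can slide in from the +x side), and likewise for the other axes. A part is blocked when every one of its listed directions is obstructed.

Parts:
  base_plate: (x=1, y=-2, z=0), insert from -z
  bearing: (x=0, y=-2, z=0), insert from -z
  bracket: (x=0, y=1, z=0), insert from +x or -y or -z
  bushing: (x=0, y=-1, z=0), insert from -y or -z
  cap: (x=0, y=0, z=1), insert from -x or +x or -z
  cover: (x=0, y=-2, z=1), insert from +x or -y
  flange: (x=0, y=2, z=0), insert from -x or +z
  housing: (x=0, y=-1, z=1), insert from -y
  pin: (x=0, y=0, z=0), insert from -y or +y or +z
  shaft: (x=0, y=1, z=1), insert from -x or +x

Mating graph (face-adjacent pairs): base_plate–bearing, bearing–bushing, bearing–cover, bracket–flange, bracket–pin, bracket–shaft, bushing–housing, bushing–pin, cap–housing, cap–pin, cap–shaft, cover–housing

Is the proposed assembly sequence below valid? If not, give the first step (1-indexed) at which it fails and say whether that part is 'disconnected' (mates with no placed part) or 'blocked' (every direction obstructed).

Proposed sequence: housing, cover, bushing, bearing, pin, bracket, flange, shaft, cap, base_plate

1. housing@(0, -1, 1) [-y clear] — {housing}
2. cover@(0, -2, 1) [+x clear] — {cover, housing}
3. bushing@(0, -1, 0) [-y clear] — {bushing, cover, housing}
4. bearing@(0, -2, 0) [-z clear] — {bearing, bushing, cover, housing}
5. pin@(0, 0, 0) [+y clear] — {bearing, bushing, cover, housing, pin}
6. bracket@(0, 1, 0) [+x clear] — {bearing, bracket, bushing, cover, housing, pin}
7. flange@(0, 2, 0) [-x clear] — {bearing, bracket, bushing, cover, flange, housing, pin}
8. shaft@(0, 1, 1) [-x clear] — {bearing, bracket, bushing, cover, flange, housing, pin, shaft}
9. cap@(0, 0, 1) [-x clear] — {bearing, bracket, bushing, cap, cover, flange, housing, pin, shaft}
10. base_plate@(1, -2, 0) [-z clear] — {base_plate, bearing, bracket, bushing, cap, cover, flange, housing, pin, shaft}

Valid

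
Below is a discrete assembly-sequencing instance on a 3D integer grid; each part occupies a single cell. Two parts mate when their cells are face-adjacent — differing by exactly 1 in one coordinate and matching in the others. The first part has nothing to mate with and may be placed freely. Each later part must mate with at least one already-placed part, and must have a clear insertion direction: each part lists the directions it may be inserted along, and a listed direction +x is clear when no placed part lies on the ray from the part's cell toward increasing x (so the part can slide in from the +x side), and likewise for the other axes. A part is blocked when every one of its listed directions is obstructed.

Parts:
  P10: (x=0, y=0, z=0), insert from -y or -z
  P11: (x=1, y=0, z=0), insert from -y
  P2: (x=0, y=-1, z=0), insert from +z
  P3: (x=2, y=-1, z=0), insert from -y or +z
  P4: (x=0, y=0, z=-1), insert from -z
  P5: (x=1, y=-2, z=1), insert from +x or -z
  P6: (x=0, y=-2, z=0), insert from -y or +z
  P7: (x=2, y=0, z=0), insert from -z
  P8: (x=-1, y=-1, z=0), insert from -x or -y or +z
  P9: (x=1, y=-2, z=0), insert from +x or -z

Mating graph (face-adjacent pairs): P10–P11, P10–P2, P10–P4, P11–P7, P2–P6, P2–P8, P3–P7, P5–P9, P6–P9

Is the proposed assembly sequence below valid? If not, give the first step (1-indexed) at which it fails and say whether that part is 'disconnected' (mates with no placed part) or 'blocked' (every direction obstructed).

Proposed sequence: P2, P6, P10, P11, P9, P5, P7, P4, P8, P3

Valid

1. P2@(0, -1, 0) [+z clear] — {P2}
2. P6@(0, -2, 0) [-y clear] — {P2, P6}
3. P10@(0, 0, 0) [-z clear] — {P10, P2, P6}
4. P11@(1, 0, 0) [-y clear] — {P10, P11, P2, P6}
5. P9@(1, -2, 0) [+x clear] — {P10, P11, P2, P6, P9}
6. P5@(1, -2, 1) [+x clear] — {P10, P11, P2, P5, P6, P9}
7. P7@(2, 0, 0) [-z clear] — {P10, P11, P2, P5, P6, P7, P9}
8. P4@(0, 0, -1) [-z clear] — {P10, P11, P2, P4, P5, P6, P7, P9}
9. P8@(-1, -1, 0) [-x clear] — {P10, P11, P2, P4, P5, P6, P7, P8, P9}
10. P3@(2, -1, 0) [-y clear] — {P10, P11, P2, P3, P4, P5, P6, P7, P8, P9}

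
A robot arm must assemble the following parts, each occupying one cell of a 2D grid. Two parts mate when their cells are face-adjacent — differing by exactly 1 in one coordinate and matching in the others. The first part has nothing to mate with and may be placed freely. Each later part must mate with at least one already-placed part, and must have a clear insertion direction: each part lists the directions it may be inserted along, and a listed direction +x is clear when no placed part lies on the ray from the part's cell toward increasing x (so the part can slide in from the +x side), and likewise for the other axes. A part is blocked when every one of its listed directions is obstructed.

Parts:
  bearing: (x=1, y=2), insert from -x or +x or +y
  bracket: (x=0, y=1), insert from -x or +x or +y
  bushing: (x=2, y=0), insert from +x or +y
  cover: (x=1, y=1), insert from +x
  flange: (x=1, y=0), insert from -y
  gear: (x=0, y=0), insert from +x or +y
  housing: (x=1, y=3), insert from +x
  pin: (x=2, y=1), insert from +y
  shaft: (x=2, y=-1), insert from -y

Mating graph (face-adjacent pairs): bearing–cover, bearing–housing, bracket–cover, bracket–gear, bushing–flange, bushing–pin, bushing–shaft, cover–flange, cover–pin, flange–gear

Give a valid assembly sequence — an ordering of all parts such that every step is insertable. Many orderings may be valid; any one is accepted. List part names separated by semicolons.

1. shaft@(2, -1) [-y clear] — {shaft}
2. bushing@(2, 0) [+x clear] — {bushing, shaft}
3. flange@(1, 0) [-y clear] — {bushing, flange, shaft}
4. cover@(1, 1) [+x clear] — {bushing, cover, flange, shaft}
5. bearing@(1, 2) [-x clear] — {bearing, bushing, cover, flange, shaft}
6. housing@(1, 3) [+x clear] — {bearing, bushing, cover, flange, housing, shaft}
7. gear@(0, 0) [+y clear] — {bearing, bushing, cover, flange, gear, housing, shaft}
8. pin@(2, 1) [+y clear] — {bearing, bushing, cover, flange, gear, housing, pin, shaft}
9. bracket@(0, 1) [-x clear] — {bearing, bracket, bushing, cover, flange, gear, housing, pin, shaft}

shaft; bushing; flange; cover; bearing; housing; gear; pin; bracket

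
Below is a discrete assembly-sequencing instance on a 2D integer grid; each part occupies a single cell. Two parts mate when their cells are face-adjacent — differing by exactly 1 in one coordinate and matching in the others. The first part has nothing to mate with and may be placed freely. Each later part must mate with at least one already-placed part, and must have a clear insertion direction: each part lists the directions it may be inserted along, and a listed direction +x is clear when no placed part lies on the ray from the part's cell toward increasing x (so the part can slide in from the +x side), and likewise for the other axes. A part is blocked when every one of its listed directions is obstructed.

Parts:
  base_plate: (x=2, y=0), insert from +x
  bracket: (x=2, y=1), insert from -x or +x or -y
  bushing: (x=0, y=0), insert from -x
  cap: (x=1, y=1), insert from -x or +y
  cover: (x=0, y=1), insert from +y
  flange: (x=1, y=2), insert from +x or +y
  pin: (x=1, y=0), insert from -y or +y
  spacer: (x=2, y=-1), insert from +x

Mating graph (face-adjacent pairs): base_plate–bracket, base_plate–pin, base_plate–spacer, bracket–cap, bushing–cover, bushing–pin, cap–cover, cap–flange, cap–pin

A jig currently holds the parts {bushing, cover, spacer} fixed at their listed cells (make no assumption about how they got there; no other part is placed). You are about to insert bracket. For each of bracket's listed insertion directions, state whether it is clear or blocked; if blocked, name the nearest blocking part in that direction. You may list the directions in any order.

+x: clear; -x: blocked by cover; -y: blocked by spacer

-x: nearest on ray is cover@(0, 1) ⇒ blocked
+x: ray from bracket(2, 1) has no placed part ⇒ clear
-y: nearest on ray is spacer@(2, -1) ⇒ blocked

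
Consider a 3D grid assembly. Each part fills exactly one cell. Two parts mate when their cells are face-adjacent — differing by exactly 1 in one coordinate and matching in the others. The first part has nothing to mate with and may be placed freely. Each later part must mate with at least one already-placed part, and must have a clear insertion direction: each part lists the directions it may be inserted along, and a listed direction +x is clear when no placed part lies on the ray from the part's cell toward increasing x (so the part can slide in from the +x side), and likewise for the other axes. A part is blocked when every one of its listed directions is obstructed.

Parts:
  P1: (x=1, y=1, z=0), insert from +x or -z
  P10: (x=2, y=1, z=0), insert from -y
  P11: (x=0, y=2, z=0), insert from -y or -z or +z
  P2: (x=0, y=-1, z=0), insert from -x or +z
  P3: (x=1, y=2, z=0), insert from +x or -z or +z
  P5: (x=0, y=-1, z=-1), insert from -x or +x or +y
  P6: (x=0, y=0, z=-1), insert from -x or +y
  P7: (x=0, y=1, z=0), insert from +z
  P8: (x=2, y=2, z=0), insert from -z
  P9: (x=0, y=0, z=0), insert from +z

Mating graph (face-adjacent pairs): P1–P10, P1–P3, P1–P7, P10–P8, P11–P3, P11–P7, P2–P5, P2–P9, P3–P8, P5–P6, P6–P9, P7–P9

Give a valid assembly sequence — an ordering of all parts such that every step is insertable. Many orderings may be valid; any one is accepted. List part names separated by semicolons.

1. P9@(0, 0, 0) [+z clear] — {P9}
2. P7@(0, 1, 0) [+z clear] — {P7, P9}
3. P1@(1, 1, 0) [+x clear] — {P1, P7, P9}
4. P10@(2, 1, 0) [-y clear] — {P1, P10, P7, P9}
5. P3@(1, 2, 0) [+x clear] — {P1, P10, P3, P7, P9}
6. P2@(0, -1, 0) [-x clear] — {P1, P10, P2, P3, P7, P9}
7. P5@(0, -1, -1) [-x clear] — {P1, P10, P2, P3, P5, P7, P9}
8. P8@(2, 2, 0) [-z clear] — {P1, P10, P2, P3, P5, P7, P8, P9}
9. P11@(0, 2, 0) [-z clear] — {P1, P10, P11, P2, P3, P5, P7, P8, P9}
10. P6@(0, 0, -1) [-x clear] — {P1, P10, P11, P2, P3, P5, P6, P7, P8, P9}

P9; P7; P1; P10; P3; P2; P5; P8; P11; P6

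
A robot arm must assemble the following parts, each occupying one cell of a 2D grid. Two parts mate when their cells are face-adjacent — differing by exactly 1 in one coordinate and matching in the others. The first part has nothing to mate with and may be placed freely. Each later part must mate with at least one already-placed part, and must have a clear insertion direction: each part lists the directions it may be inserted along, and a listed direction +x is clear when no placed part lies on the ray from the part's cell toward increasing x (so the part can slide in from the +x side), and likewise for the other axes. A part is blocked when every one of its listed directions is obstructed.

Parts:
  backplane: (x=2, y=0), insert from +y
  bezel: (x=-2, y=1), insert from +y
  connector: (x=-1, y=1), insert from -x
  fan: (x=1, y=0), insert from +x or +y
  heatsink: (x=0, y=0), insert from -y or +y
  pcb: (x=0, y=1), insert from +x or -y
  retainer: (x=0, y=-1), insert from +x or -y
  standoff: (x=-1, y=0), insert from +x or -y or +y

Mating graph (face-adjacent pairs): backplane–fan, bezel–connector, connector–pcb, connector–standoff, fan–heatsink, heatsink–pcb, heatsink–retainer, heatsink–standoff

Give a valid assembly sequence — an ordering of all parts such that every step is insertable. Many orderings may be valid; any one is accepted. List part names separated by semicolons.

retainer; heatsink; pcb; fan; standoff; connector; bezel; backplane

1. retainer@(0, -1) [+x clear] — {retainer}
2. heatsink@(0, 0) [+y clear] — {heatsink, retainer}
3. pcb@(0, 1) [+x clear] — {heatsink, pcb, retainer}
4. fan@(1, 0) [+x clear] — {fan, heatsink, pcb, retainer}
5. standoff@(-1, 0) [-y clear] — {fan, heatsink, pcb, retainer, standoff}
6. connector@(-1, 1) [-x clear] — {connector, fan, heatsink, pcb, retainer, standoff}
7. bezel@(-2, 1) [+y clear] — {bezel, connector, fan, heatsink, pcb, retainer, standoff}
8. backplane@(2, 0) [+y clear] — {backplane, bezel, connector, fan, heatsink, pcb, retainer, standoff}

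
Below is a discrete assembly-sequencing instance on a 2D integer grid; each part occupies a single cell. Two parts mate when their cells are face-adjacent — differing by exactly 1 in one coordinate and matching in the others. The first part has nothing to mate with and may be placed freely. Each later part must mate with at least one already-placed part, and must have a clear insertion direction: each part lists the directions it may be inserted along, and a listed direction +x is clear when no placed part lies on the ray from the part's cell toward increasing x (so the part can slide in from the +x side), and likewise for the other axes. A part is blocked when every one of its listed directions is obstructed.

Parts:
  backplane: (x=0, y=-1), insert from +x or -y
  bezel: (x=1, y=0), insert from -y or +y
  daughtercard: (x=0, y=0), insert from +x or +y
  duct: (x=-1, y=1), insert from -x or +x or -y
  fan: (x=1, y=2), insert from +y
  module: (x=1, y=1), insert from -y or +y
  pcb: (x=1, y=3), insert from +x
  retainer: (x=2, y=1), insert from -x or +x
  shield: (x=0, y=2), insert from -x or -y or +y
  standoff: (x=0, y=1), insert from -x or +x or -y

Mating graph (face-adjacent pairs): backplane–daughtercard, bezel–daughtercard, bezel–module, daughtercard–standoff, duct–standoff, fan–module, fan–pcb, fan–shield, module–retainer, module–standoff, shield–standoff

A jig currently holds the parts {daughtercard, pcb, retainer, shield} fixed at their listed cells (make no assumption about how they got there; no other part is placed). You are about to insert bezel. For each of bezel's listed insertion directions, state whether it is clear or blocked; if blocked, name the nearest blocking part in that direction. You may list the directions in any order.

-y: ray from bezel(1, 0) has no placed part ⇒ clear
+y: nearest on ray is pcb@(1, 3) ⇒ blocked

+y: blocked by pcb; -y: clear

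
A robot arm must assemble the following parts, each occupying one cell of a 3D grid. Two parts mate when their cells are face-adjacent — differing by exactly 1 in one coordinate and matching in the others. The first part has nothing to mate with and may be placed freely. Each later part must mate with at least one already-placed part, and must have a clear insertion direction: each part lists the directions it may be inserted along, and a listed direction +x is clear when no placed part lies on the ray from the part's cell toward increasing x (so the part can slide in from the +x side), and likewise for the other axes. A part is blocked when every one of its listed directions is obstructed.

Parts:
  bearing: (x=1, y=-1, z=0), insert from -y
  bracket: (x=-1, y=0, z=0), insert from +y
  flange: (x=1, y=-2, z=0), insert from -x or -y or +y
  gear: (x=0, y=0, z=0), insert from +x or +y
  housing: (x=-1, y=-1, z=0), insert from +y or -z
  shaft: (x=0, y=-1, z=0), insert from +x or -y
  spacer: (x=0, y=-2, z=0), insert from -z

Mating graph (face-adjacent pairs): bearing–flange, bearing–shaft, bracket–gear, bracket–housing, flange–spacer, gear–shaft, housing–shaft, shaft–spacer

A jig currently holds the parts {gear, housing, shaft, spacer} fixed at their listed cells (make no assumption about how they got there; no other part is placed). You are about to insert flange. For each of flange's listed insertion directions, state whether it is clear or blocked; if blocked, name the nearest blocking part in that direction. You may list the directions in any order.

+y: clear; -x: blocked by spacer; -y: clear

-x: nearest on ray is spacer@(0, -2, 0) ⇒ blocked
-y: ray from flange(1, -2, 0) has no placed part ⇒ clear
+y: ray from flange(1, -2, 0) has no placed part ⇒ clear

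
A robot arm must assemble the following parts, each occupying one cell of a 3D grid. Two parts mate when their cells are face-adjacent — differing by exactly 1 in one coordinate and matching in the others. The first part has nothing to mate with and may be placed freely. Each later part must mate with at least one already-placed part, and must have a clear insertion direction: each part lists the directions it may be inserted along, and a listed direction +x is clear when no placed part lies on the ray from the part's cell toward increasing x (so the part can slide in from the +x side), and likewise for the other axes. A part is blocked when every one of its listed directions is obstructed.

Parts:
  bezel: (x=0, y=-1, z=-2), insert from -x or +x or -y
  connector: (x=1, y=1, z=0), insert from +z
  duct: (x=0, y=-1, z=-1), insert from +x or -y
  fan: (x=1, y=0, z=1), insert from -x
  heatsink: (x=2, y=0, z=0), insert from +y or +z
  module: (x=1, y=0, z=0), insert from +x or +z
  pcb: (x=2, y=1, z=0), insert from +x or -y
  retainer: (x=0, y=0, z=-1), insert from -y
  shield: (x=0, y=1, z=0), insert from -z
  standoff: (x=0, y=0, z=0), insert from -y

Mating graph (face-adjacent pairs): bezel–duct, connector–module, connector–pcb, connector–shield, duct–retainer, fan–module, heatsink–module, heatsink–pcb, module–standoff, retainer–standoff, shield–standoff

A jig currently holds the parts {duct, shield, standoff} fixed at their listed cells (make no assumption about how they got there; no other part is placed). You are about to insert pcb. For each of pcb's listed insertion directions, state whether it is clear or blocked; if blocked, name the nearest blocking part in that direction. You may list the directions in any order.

+x: ray from pcb(2, 1, 0) has no placed part ⇒ clear
-y: ray from pcb(2, 1, 0) has no placed part ⇒ clear

+x: clear; -y: clear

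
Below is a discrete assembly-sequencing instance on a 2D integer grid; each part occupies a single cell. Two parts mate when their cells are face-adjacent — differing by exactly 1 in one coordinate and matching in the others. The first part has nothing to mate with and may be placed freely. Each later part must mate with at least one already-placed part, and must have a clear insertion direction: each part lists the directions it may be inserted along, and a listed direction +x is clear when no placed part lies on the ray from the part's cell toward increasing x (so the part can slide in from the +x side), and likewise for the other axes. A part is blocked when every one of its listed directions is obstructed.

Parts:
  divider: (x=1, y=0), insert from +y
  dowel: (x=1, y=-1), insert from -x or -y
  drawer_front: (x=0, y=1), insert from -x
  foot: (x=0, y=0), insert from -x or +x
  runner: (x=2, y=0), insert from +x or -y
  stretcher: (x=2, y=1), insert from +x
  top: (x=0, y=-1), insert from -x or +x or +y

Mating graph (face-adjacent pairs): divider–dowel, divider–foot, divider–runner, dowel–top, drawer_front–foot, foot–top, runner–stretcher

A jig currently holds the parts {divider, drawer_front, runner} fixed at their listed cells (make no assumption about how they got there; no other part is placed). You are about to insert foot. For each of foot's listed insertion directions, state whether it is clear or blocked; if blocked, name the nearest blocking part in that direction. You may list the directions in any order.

-x: ray from foot(0, 0) has no placed part ⇒ clear
+x: nearest on ray is divider@(1, 0) ⇒ blocked

+x: blocked by divider; -x: clear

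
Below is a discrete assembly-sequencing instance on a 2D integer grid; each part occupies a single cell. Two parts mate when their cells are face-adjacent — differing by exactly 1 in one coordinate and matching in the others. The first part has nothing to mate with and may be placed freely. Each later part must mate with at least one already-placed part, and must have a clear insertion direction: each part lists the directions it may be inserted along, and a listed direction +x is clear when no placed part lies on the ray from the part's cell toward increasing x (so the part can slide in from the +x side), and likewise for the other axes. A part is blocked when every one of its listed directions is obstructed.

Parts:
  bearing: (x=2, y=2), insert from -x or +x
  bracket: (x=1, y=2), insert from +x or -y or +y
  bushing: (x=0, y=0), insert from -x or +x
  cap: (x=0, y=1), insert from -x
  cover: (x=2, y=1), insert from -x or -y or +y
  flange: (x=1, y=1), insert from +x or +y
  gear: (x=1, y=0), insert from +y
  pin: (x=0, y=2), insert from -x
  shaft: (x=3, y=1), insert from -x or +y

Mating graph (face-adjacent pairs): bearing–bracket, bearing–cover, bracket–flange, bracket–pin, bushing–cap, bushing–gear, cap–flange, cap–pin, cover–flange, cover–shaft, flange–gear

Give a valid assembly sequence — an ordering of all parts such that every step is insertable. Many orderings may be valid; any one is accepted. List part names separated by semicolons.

1. gear@(1, 0) [+y clear] — {gear}
2. flange@(1, 1) [+x clear] — {flange, gear}
3. bracket@(1, 2) [+x clear] — {bracket, flange, gear}
4. cap@(0, 1) [-x clear] — {bracket, cap, flange, gear}
5. bushing@(0, 0) [-x clear] — {bracket, bushing, cap, flange, gear}
6. pin@(0, 2) [-x clear] — {bracket, bushing, cap, flange, gear, pin}
7. cover@(2, 1) [-y clear] — {bracket, bushing, cap, cover, flange, gear, pin}
8. shaft@(3, 1) [+y clear] — {bracket, bushing, cap, cover, flange, gear, pin, shaft}
9. bearing@(2, 2) [+x clear] — {bearing, bracket, bushing, cap, cover, flange, gear, pin, shaft}

gear; flange; bracket; cap; bushing; pin; cover; shaft; bearing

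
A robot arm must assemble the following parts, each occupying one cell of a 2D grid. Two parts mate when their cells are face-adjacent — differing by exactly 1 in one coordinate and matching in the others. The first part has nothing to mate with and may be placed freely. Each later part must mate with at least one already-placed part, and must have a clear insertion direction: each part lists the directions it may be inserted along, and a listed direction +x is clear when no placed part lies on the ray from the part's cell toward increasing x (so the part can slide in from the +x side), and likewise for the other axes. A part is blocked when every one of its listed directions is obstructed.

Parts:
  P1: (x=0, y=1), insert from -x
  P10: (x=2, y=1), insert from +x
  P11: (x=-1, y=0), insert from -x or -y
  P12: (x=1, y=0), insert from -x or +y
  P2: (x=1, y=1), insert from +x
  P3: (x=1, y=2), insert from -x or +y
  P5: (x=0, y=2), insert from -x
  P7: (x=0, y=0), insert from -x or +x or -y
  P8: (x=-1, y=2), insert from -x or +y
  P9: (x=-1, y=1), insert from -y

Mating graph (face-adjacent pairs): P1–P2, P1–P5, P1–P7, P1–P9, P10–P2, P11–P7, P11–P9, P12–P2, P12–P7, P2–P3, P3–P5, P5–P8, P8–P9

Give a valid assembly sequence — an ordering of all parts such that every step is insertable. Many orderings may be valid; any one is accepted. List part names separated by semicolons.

P5; P3; P2; P1; P9; P12; P11; P7; P10; P8

1. P5@(0, 2) [-x clear] — {P5}
2. P3@(1, 2) [+y clear] — {P3, P5}
3. P2@(1, 1) [+x clear] — {P2, P3, P5}
4. P1@(0, 1) [-x clear] — {P1, P2, P3, P5}
5. P9@(-1, 1) [-y clear] — {P1, P2, P3, P5, P9}
6. P12@(1, 0) [-x clear] — {P1, P12, P2, P3, P5, P9}
7. P11@(-1, 0) [-x clear] — {P1, P11, P12, P2, P3, P5, P9}
8. P7@(0, 0) [-y clear] — {P1, P11, P12, P2, P3, P5, P7, P9}
9. P10@(2, 1) [+x clear] — {P1, P10, P11, P12, P2, P3, P5, P7, P9}
10. P8@(-1, 2) [-x clear] — {P1, P10, P11, P12, P2, P3, P5, P7, P8, P9}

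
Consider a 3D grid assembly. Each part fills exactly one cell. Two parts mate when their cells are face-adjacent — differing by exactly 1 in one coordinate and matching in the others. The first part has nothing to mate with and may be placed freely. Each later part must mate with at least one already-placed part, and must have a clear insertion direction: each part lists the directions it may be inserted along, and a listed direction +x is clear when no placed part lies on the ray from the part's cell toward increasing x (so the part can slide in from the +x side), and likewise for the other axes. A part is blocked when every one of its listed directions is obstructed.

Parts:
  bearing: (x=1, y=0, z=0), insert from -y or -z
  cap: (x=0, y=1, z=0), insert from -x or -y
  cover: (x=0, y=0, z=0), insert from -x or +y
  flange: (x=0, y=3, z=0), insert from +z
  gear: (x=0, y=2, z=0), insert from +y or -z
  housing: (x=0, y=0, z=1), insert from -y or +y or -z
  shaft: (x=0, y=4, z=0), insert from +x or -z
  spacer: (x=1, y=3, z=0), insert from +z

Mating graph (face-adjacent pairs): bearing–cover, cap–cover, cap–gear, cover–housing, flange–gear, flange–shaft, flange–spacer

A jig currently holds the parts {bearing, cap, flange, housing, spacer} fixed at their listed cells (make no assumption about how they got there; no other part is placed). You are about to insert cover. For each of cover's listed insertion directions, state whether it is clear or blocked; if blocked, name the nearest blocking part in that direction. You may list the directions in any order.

-x: ray from cover(0, 0, 0) has no placed part ⇒ clear
+y: nearest on ray is cap@(0, 1, 0) ⇒ blocked

+y: blocked by cap; -x: clear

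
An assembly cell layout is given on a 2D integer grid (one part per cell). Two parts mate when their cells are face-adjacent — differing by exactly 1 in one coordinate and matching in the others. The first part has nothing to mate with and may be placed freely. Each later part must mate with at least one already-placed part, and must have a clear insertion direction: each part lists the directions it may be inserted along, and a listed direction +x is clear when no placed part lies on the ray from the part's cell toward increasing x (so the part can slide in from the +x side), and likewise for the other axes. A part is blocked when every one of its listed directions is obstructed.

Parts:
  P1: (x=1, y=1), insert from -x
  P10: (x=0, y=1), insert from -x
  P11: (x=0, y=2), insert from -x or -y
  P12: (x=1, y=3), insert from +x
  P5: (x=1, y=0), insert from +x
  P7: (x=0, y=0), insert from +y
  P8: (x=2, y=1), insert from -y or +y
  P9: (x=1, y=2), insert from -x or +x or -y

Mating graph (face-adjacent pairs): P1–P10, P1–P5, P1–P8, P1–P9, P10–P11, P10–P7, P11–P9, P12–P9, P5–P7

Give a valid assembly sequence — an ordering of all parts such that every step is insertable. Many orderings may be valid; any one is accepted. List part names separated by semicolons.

P7; P5; P1; P9; P8; P12; P11; P10

1. P7@(0, 0) [+y clear] — {P7}
2. P5@(1, 0) [+x clear] — {P5, P7}
3. P1@(1, 1) [-x clear] — {P1, P5, P7}
4. P9@(1, 2) [-x clear] — {P1, P5, P7, P9}
5. P8@(2, 1) [-y clear] — {P1, P5, P7, P8, P9}
6. P12@(1, 3) [+x clear] — {P1, P12, P5, P7, P8, P9}
7. P11@(0, 2) [-x clear] — {P1, P11, P12, P5, P7, P8, P9}
8. P10@(0, 1) [-x clear] — {P1, P10, P11, P12, P5, P7, P8, P9}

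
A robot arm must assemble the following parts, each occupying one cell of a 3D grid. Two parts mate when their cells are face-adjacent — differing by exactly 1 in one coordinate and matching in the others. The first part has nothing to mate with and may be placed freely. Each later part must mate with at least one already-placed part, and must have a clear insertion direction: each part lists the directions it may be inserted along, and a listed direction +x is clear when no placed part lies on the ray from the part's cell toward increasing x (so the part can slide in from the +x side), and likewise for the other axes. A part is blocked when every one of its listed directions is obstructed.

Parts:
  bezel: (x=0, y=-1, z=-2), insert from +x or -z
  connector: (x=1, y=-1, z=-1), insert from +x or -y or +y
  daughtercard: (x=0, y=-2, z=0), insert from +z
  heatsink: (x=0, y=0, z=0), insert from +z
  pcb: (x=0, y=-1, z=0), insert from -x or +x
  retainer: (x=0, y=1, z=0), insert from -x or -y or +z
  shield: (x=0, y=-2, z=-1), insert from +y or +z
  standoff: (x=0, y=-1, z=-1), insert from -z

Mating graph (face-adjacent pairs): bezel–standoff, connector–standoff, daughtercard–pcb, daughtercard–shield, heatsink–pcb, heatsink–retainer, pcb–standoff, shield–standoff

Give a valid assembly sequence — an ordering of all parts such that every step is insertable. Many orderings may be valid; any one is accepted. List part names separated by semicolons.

1. daughtercard@(0, -2, 0) [+z clear] — {daughtercard}
2. pcb@(0, -1, 0) [-x clear] — {daughtercard, pcb}
3. heatsink@(0, 0, 0) [+z clear] — {daughtercard, heatsink, pcb}
4. shield@(0, -2, -1) [+y clear] — {daughtercard, heatsink, pcb, shield}
5. retainer@(0, 1, 0) [-x clear] — {daughtercard, heatsink, pcb, retainer, shield}
6. standoff@(0, -1, -1) [-z clear] — {daughtercard, heatsink, pcb, retainer, shield, standoff}
7. connector@(1, -1, -1) [+x clear] — {connector, daughtercard, heatsink, pcb, retainer, shield, standoff}
8. bezel@(0, -1, -2) [+x clear] — {bezel, connector, daughtercard, heatsink, pcb, retainer, shield, standoff}

daughtercard; pcb; heatsink; shield; retainer; standoff; connector; bezel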